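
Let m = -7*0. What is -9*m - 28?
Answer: -28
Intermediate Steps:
m = 0
-9*m - 28 = -9*0 - 28 = 0 - 28 = -28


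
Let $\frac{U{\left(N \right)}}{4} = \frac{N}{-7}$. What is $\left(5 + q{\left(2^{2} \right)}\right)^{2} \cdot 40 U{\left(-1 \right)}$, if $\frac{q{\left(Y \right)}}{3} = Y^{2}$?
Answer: $\frac{449440}{7} \approx 64206.0$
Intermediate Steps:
$U{\left(N \right)} = - \frac{4 N}{7}$ ($U{\left(N \right)} = 4 \frac{N}{-7} = 4 N \left(- \frac{1}{7}\right) = 4 \left(- \frac{N}{7}\right) = - \frac{4 N}{7}$)
$q{\left(Y \right)} = 3 Y^{2}$
$\left(5 + q{\left(2^{2} \right)}\right)^{2} \cdot 40 U{\left(-1 \right)} = \left(5 + 3 \left(2^{2}\right)^{2}\right)^{2} \cdot 40 \left(\left(- \frac{4}{7}\right) \left(-1\right)\right) = \left(5 + 3 \cdot 4^{2}\right)^{2} \cdot 40 \cdot \frac{4}{7} = \left(5 + 3 \cdot 16\right)^{2} \cdot 40 \cdot \frac{4}{7} = \left(5 + 48\right)^{2} \cdot 40 \cdot \frac{4}{7} = 53^{2} \cdot 40 \cdot \frac{4}{7} = 2809 \cdot 40 \cdot \frac{4}{7} = 112360 \cdot \frac{4}{7} = \frac{449440}{7}$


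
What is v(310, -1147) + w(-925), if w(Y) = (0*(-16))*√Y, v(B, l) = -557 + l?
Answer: -1704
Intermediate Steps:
w(Y) = 0 (w(Y) = 0*√Y = 0)
v(310, -1147) + w(-925) = (-557 - 1147) + 0 = -1704 + 0 = -1704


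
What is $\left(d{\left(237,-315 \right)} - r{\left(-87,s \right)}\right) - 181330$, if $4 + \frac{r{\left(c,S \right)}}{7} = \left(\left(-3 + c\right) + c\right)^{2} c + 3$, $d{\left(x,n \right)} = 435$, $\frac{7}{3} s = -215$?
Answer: $18898473$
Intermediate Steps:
$s = - \frac{645}{7}$ ($s = \frac{3}{7} \left(-215\right) = - \frac{645}{7} \approx -92.143$)
$r{\left(c,S \right)} = -7 + 7 c \left(-3 + 2 c\right)^{2}$ ($r{\left(c,S \right)} = -28 + 7 \left(\left(\left(-3 + c\right) + c\right)^{2} c + 3\right) = -28 + 7 \left(\left(-3 + 2 c\right)^{2} c + 3\right) = -28 + 7 \left(c \left(-3 + 2 c\right)^{2} + 3\right) = -28 + 7 \left(3 + c \left(-3 + 2 c\right)^{2}\right) = -28 + \left(21 + 7 c \left(-3 + 2 c\right)^{2}\right) = -7 + 7 c \left(-3 + 2 c\right)^{2}$)
$\left(d{\left(237,-315 \right)} - r{\left(-87,s \right)}\right) - 181330 = \left(435 - \left(-7 + 7 \left(-87\right) \left(-3 + 2 \left(-87\right)\right)^{2}\right)\right) - 181330 = \left(435 - \left(-7 + 7 \left(-87\right) \left(-3 - 174\right)^{2}\right)\right) - 181330 = \left(435 - \left(-7 + 7 \left(-87\right) \left(-177\right)^{2}\right)\right) - 181330 = \left(435 - \left(-7 + 7 \left(-87\right) 31329\right)\right) - 181330 = \left(435 - \left(-7 - 19079361\right)\right) - 181330 = \left(435 - -19079368\right) - 181330 = \left(435 + 19079368\right) - 181330 = 19079803 - 181330 = 18898473$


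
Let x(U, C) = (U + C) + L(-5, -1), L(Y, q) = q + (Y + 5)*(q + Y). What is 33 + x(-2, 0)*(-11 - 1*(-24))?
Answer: -6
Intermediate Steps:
L(Y, q) = q + (5 + Y)*(Y + q)
x(U, C) = -1 + C + U (x(U, C) = (U + C) + ((-5)² + 5*(-5) + 6*(-1) - 5*(-1)) = (C + U) + (25 - 25 - 6 + 5) = (C + U) - 1 = -1 + C + U)
33 + x(-2, 0)*(-11 - 1*(-24)) = 33 + (-1 + 0 - 2)*(-11 - 1*(-24)) = 33 - 3*(-11 + 24) = 33 - 3*13 = 33 - 39 = -6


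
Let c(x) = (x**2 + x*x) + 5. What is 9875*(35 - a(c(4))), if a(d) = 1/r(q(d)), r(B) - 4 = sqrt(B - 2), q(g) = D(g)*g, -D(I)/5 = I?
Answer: 2371984875/6863 + 9875*I*sqrt(6847)/6863 ≈ 3.4562e+5 + 119.06*I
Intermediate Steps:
D(I) = -5*I
q(g) = -5*g**2 (q(g) = (-5*g)*g = -5*g**2)
r(B) = 4 + sqrt(-2 + B) (r(B) = 4 + sqrt(B - 2) = 4 + sqrt(-2 + B))
c(x) = 5 + 2*x**2 (c(x) = (x**2 + x**2) + 5 = 2*x**2 + 5 = 5 + 2*x**2)
a(d) = 1/(4 + sqrt(-2 - 5*d**2))
9875*(35 - a(c(4))) = 9875*(35 - 1/(4 + sqrt(-2 - 5*(5 + 2*4**2)**2))) = 9875*(35 - 1/(4 + sqrt(-2 - 5*(5 + 2*16)**2))) = 9875*(35 - 1/(4 + sqrt(-2 - 5*(5 + 32)**2))) = 9875*(35 - 1/(4 + sqrt(-2 - 5*37**2))) = 9875*(35 - 1/(4 + sqrt(-2 - 5*1369))) = 9875*(35 - 1/(4 + sqrt(-2 - 6845))) = 9875*(35 - 1/(4 + sqrt(-6847))) = 9875*(35 - 1/(4 + I*sqrt(6847))) = 345625 - 9875/(4 + I*sqrt(6847))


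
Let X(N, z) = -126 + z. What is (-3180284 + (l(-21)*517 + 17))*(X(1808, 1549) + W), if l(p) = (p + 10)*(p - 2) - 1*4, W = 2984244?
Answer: -9110864363178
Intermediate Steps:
l(p) = -4 + (-2 + p)*(10 + p) (l(p) = (10 + p)*(-2 + p) - 4 = (-2 + p)*(10 + p) - 4 = -4 + (-2 + p)*(10 + p))
(-3180284 + (l(-21)*517 + 17))*(X(1808, 1549) + W) = (-3180284 + ((-24 + (-21)**2 + 8*(-21))*517 + 17))*((-126 + 1549) + 2984244) = (-3180284 + ((-24 + 441 - 168)*517 + 17))*(1423 + 2984244) = (-3180284 + (249*517 + 17))*2985667 = (-3180284 + (128733 + 17))*2985667 = (-3180284 + 128750)*2985667 = -3051534*2985667 = -9110864363178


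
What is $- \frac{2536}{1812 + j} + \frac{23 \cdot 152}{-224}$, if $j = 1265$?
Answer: $- \frac{1415657}{86156} \approx -16.431$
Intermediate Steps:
$- \frac{2536}{1812 + j} + \frac{23 \cdot 152}{-224} = - \frac{2536}{1812 + 1265} + \frac{23 \cdot 152}{-224} = - \frac{2536}{3077} + 3496 \left(- \frac{1}{224}\right) = \left(-2536\right) \frac{1}{3077} - \frac{437}{28} = - \frac{2536}{3077} - \frac{437}{28} = - \frac{1415657}{86156}$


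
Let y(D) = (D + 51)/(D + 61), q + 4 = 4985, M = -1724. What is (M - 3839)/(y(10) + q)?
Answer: -394973/353712 ≈ -1.1167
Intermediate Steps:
q = 4981 (q = -4 + 4985 = 4981)
y(D) = (51 + D)/(61 + D)
(M - 3839)/(y(10) + q) = (-1724 - 3839)/((51 + 10)/(61 + 10) + 4981) = -5563/(61/71 + 4981) = -5563/353712/71 = -5563*71/353712 = -394973/353712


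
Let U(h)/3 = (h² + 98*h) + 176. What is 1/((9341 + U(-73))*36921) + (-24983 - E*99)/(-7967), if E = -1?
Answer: 130224292793/41693334618 ≈ 3.1234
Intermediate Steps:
U(h) = 528 + 3*h² + 294*h (U(h) = 3*((h² + 98*h) + 176) = 3*(176 + h² + 98*h) = 528 + 3*h² + 294*h)
1/((9341 + U(-73))*36921) + (-24983 - E*99)/(-7967) = 1/((9341 + (528 + 3*(-73)² + 294*(-73)))*36921) + (-24983 - (-1)*99)/(-7967) = (1/36921)/(9341 + (528 + 3*5329 - 21462)) + (-24983 - 1*(-99))*(-1/7967) = (1/36921)/(9341 + (528 + 15987 - 21462)) + (-24983 + 99)*(-1/7967) = (1/36921)/(9341 - 4947) - 24884*(-1/7967) = (1/36921)/4394 + 24884/7967 = (1/4394)*(1/36921) + 24884/7967 = 1/162230874 + 24884/7967 = 130224292793/41693334618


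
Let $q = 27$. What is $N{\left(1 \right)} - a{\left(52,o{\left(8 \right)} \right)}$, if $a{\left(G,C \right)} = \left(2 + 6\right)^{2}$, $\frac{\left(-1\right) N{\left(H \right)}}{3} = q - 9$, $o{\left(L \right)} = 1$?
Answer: $-118$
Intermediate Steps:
$N{\left(H \right)} = -54$ ($N{\left(H \right)} = - 3 \left(27 - 9\right) = \left(-3\right) 18 = -54$)
$a{\left(G,C \right)} = 64$ ($a{\left(G,C \right)} = 8^{2} = 64$)
$N{\left(1 \right)} - a{\left(52,o{\left(8 \right)} \right)} = -54 - 64 = -118$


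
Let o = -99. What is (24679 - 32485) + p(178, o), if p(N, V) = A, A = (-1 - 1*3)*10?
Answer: -7846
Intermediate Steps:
A = -40 (A = (-1 - 3)*10 = -4*10 = -40)
p(N, V) = -40
(24679 - 32485) + p(178, o) = (24679 - 32485) - 40 = -7806 - 40 = -7846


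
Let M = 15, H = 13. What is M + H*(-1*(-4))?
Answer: 67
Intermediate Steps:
M + H*(-1*(-4)) = 15 + 13*(-1*(-4)) = 15 + 13*4 = 15 + 52 = 67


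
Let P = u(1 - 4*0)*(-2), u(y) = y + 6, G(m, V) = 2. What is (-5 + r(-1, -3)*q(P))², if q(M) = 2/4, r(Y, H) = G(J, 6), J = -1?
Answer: 16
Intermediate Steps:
r(Y, H) = 2
u(y) = 6 + y
P = -14 (P = (6 + (1 - 4*0))*(-2) = (6 + (1 + 0))*(-2) = (6 + 1)*(-2) = 7*(-2) = -14)
q(M) = ½ (q(M) = 2*(¼) = ½)
(-5 + r(-1, -3)*q(P))² = (-5 + 2*(½))² = (-5 + 1)² = (-4)² = 16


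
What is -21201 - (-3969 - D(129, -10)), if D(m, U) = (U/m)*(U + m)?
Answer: -2224118/129 ≈ -17241.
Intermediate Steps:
D(m, U) = U*(U + m)/m
-21201 - (-3969 - D(129, -10)) = -21201 - (-3969 - (-10)*(-10 + 129)/129) = -21201 - (-3969 - (-10)*119/129) = -21201 - (-3969 - 1*(-1190/129)) = -21201 - (-3969 + 1190/129) = -21201 - 1*(-510811/129) = -21201 + 510811/129 = -2224118/129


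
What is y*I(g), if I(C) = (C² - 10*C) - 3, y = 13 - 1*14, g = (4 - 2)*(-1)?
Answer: -21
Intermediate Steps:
g = -2 (g = 2*(-1) = -2)
y = -1 (y = 13 - 14 = -1)
I(C) = -3 + C² - 10*C
y*I(g) = -(-3 + (-2)² - 10*(-2)) = -(-3 + 4 + 20) = -1*21 = -21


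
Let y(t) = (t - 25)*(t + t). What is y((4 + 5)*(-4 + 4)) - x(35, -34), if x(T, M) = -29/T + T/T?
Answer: -6/35 ≈ -0.17143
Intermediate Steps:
x(T, M) = 1 - 29/T (x(T, M) = -29/T + 1 = 1 - 29/T)
y(t) = 2*t*(-25 + t) (y(t) = (-25 + t)*(2*t) = 2*t*(-25 + t))
y((4 + 5)*(-4 + 4)) - x(35, -34) = 2*((4 + 5)*(-4 + 4))*(-25 + (4 + 5)*(-4 + 4)) - (-29 + 35)/35 = 2*(9*0)*(-25 + 9*0) - 6/35 = 2*0*(-25 + 0) - 1*6/35 = 2*0*(-25) - 6/35 = 0 - 6/35 = -6/35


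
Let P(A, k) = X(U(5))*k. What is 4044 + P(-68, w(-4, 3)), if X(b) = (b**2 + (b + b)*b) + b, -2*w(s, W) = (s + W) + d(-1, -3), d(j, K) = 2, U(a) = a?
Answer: 4004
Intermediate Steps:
w(s, W) = -1 - W/2 - s/2 (w(s, W) = -((s + W) + 2)/2 = -((W + s) + 2)/2 = -(2 + W + s)/2 = -1 - W/2 - s/2)
X(b) = b + 3*b**2 (X(b) = (b**2 + (2*b)*b) + b = (b**2 + 2*b**2) + b = 3*b**2 + b = b + 3*b**2)
P(A, k) = 80*k (P(A, k) = (5*(1 + 3*5))*k = (5*(1 + 15))*k = (5*16)*k = 80*k)
4044 + P(-68, w(-4, 3)) = 4044 + 80*(-1 - 1/2*3 - 1/2*(-4)) = 4044 + 80*(-1 - 3/2 + 2) = 4044 + 80*(-1/2) = 4044 - 40 = 4004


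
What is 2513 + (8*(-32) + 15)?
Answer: 2272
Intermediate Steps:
2513 + (8*(-32) + 15) = 2513 + (-256 + 15) = 2513 - 241 = 2272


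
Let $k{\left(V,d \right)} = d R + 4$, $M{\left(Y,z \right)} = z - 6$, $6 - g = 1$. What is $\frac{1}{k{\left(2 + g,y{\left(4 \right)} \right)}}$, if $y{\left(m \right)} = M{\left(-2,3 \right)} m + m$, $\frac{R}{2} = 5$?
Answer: $- \frac{1}{76} \approx -0.013158$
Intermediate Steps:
$g = 5$ ($g = 6 - 1 = 5$)
$R = 10$ ($R = 2 \cdot 5 = 10$)
$M{\left(Y,z \right)} = -6 + z$ ($M{\left(Y,z \right)} = z - 6 = -6 + z$)
$y{\left(m \right)} = - 2 m$ ($y{\left(m \right)} = \left(-6 + 3\right) m + m = - 3 m + m = - 2 m$)
$k{\left(V,d \right)} = 4 + 10 d$ ($k{\left(V,d \right)} = d 10 + 4 = 10 d + 4 = 4 + 10 d$)
$\frac{1}{k{\left(2 + g,y{\left(4 \right)} \right)}} = \frac{1}{4 + 10 \left(\left(-2\right) 4\right)} = \frac{1}{4 + 10 \left(-8\right)} = \frac{1}{4 - 80} = \frac{1}{-76} = - \frac{1}{76}$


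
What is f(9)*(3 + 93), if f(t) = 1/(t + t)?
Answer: 16/3 ≈ 5.3333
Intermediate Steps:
f(t) = 1/(2*t)
f(9)*(3 + 93) = ((1/2)/9)*(3 + 93) = ((1/2)*(1/9))*96 = (1/18)*96 = 16/3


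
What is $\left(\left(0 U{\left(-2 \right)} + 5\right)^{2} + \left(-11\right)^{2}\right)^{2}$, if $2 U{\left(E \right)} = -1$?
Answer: $21316$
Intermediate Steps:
$U{\left(E \right)} = - \frac{1}{2}$ ($U{\left(E \right)} = \frac{1}{2} \left(-1\right) = - \frac{1}{2}$)
$\left(\left(0 U{\left(-2 \right)} + 5\right)^{2} + \left(-11\right)^{2}\right)^{2} = \left(\left(0 \left(- \frac{1}{2}\right) + 5\right)^{2} + \left(-11\right)^{2}\right)^{2} = \left(\left(0 + 5\right)^{2} + 121\right)^{2} = \left(5^{2} + 121\right)^{2} = \left(25 + 121\right)^{2} = 146^{2} = 21316$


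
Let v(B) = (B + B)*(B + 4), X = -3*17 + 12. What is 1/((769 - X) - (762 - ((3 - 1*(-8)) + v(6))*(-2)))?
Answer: -1/216 ≈ -0.0046296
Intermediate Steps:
X = -39 (X = -51 + 12 = -39)
v(B) = 2*B*(4 + B) (v(B) = (2*B)*(4 + B) = 2*B*(4 + B))
1/((769 - X) - (762 - ((3 - 1*(-8)) + v(6))*(-2))) = 1/((769 - 1*(-39)) - (762 - ((3 - 1*(-8)) + 2*6*(4 + 6))*(-2))) = 1/((769 + 39) - (762 - ((3 + 8) + 2*6*10)*(-2))) = 1/(808 - (762 - (11 + 120)*(-2))) = 1/(808 - (762 - 131*(-2))) = 1/(808 - (762 - 1*(-262))) = 1/(808 - (762 + 262)) = 1/(808 - 1*1024) = 1/(808 - 1024) = 1/(-216) = -1/216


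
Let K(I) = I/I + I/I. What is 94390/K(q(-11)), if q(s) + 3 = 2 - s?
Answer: 47195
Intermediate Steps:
q(s) = -1 - s (q(s) = -3 + (2 - s) = -1 - s)
K(I) = 2 (K(I) = 1 + 1 = 2)
94390/K(q(-11)) = 94390/2 = 94390*(½) = 47195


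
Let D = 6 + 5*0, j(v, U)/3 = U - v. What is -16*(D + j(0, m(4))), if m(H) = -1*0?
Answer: -96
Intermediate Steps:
m(H) = 0
j(v, U) = -3*v + 3*U (j(v, U) = 3*(U - v) = -3*v + 3*U)
D = 6 (D = 6 + 0 = 6)
-16*(D + j(0, m(4))) = -16*(6 + (-3*0 + 3*0)) = -16*(6 + (0 + 0)) = -16*(6 + 0) = -16*6 = -96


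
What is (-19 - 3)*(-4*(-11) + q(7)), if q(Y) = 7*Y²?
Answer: -8514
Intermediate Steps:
(-19 - 3)*(-4*(-11) + q(7)) = (-19 - 3)*(-4*(-11) + 7*7²) = -22*(44 + 7*49) = -22*(44 + 343) = -22*387 = -8514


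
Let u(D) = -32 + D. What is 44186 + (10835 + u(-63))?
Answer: 54926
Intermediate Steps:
44186 + (10835 + u(-63)) = 44186 + (10835 + (-32 - 63)) = 44186 + (10835 - 95) = 44186 + 10740 = 54926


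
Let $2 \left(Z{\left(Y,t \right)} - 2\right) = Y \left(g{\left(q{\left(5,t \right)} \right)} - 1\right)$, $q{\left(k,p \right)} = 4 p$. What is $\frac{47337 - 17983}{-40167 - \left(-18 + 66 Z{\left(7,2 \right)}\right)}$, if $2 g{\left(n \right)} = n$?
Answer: $- \frac{14677}{20487} \approx -0.71641$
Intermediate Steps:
$g{\left(n \right)} = \frac{n}{2}$
$Z{\left(Y,t \right)} = 2 + \frac{Y \left(-1 + 2 t\right)}{2}$ ($Z{\left(Y,t \right)} = 2 + \frac{Y \left(\frac{4 t}{2} - 1\right)}{2} = 2 + \frac{Y \left(2 t - 1\right)}{2} = 2 + \frac{Y \left(-1 + 2 t\right)}{2}$)
$\frac{47337 - 17983}{-40167 - \left(-18 + 66 Z{\left(7,2 \right)}\right)} = \frac{47337 - 17983}{-40167 - \left(-18 + 66 \left(2 - \frac{7}{2} + 7 \cdot 2\right)\right)} = \frac{29354}{-40167 + \left(- 66 \left(2 - \frac{7}{2} + 14\right) + \left(-2 + 20\right)\right)} = \frac{29354}{-40167 + \left(\left(-66\right) \frac{25}{2} + 18\right)} = \frac{29354}{-40167 + \left(-825 + 18\right)} = \frac{29354}{-40167 - 807} = \frac{29354}{-40974} = 29354 \left(- \frac{1}{40974}\right) = - \frac{14677}{20487}$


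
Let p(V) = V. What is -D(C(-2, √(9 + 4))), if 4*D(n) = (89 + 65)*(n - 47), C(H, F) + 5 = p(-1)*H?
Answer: 1925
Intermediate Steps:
C(H, F) = -5 - H
D(n) = -3619/2 + 77*n/2 (D(n) = ((89 + 65)*(n - 47))/4 = (154*(-47 + n))/4 = (-7238 + 154*n)/4 = -3619/2 + 77*n/2)
-D(C(-2, √(9 + 4))) = -(-3619/2 + 77*(-5 - 1*(-2))/2) = -(-3619/2 + 77*(-5 + 2)/2) = -(-3619/2 + (77/2)*(-3)) = -(-3619/2 - 231/2) = -1*(-1925) = 1925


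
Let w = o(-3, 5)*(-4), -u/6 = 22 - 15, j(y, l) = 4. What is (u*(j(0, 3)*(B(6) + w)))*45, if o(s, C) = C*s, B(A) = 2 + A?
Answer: -514080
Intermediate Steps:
u = -42 (u = -6*(22 - 15) = -6*7 = -42)
w = 60 (w = (5*(-3))*(-4) = -15*(-4) = 60)
(u*(j(0, 3)*(B(6) + w)))*45 = -168*((2 + 6) + 60)*45 = -168*(8 + 60)*45 = -168*68*45 = -42*272*45 = -11424*45 = -514080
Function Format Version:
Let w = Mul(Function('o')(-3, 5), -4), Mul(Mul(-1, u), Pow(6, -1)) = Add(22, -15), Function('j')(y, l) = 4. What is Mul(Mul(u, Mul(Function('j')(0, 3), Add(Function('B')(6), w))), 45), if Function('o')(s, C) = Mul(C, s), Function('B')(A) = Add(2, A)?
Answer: -514080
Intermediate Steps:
u = -42 (u = Mul(-6, Add(22, -15)) = Mul(-6, 7) = -42)
w = 60 (w = Mul(Mul(5, -3), -4) = Mul(-15, -4) = 60)
Mul(Mul(u, Mul(Function('j')(0, 3), Add(Function('B')(6), w))), 45) = Mul(Mul(-42, Mul(4, Add(Add(2, 6), 60))), 45) = Mul(Mul(-42, Mul(4, Add(8, 60))), 45) = Mul(Mul(-42, Mul(4, 68)), 45) = Mul(Mul(-42, 272), 45) = Mul(-11424, 45) = -514080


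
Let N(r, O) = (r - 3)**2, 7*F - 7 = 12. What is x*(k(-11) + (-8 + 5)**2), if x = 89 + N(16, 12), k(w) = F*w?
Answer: -37668/7 ≈ -5381.1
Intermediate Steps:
F = 19/7 (F = 1 + (1/7)*12 = 1 + 12/7 = 19/7 ≈ 2.7143)
N(r, O) = (-3 + r)**2
k(w) = 19*w/7
x = 258 (x = 89 + (-3 + 16)**2 = 89 + 13**2 = 89 + 169 = 258)
x*(k(-11) + (-8 + 5)**2) = 258*((19/7)*(-11) + (-8 + 5)**2) = 258*(-209/7 + (-3)**2) = 258*(-209/7 + 9) = 258*(-146/7) = -37668/7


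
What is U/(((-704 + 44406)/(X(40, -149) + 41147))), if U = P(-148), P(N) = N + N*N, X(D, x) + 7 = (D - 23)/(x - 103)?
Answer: 2685121117/131106 ≈ 20481.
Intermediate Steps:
X(D, x) = -7 + (-23 + D)/(-103 + x) (X(D, x) = -7 + (D - 23)/(x - 103) = -7 + (-23 + D)/(-103 + x))
P(N) = N + N²
U = 21756 (U = -148*(1 - 148) = -148*(-147) = 21756)
U/(((-704 + 44406)/(X(40, -149) + 41147))) = 21756/(((-704 + 44406)/((698 + 40 - 7*(-149))/(-103 - 149) + 41147))) = 21756/((43702/((698 + 40 + 1043)/(-252) + 41147))) = 21756/((43702/(-1/252*1781 + 41147))) = 21756/((43702/(-1781/252 + 41147))) = 21756/((43702/(10367263/252))) = 21756/((43702*(252/10367263))) = 21756/(11012904/10367263) = 21756*(10367263/11012904) = 2685121117/131106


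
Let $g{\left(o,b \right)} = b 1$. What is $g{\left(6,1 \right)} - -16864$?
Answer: $16865$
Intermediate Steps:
$g{\left(o,b \right)} = b$
$g{\left(6,1 \right)} - -16864 = 1 - -16864 = 1 + 16864 = 16865$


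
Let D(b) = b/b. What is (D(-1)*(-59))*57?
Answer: -3363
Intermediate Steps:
D(b) = 1
(D(-1)*(-59))*57 = (1*(-59))*57 = -59*57 = -3363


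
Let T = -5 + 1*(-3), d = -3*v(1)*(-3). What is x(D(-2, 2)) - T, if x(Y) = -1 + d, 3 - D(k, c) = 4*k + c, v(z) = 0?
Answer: 7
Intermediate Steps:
D(k, c) = 3 - c - 4*k (D(k, c) = 3 - (4*k + c) = 3 - (c + 4*k) = 3 + (-c - 4*k) = 3 - c - 4*k)
d = 0 (d = -3*0*(-3) = 0*(-3) = 0)
T = -8 (T = -5 - 3 = -8)
x(Y) = -1 (x(Y) = -1 + 0 = -1)
x(D(-2, 2)) - T = -1 - 1*(-8) = -1 + 8 = 7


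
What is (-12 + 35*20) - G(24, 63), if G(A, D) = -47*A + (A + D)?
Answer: 1729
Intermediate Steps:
G(A, D) = D - 46*A
(-12 + 35*20) - G(24, 63) = (-12 + 35*20) - (63 - 46*24) = (-12 + 700) - (63 - 1104) = 688 - 1*(-1041) = 688 + 1041 = 1729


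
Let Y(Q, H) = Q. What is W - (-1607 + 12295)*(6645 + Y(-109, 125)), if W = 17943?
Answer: -69838825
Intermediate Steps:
W - (-1607 + 12295)*(6645 + Y(-109, 125)) = 17943 - (-1607 + 12295)*(6645 - 109) = 17943 - 10688*6536 = 17943 - 1*69856768 = 17943 - 69856768 = -69838825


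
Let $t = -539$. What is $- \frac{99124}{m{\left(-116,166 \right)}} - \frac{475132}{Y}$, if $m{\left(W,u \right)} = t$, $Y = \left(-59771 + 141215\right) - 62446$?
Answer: $\frac{116218686}{731423} \approx 158.89$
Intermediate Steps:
$Y = 18998$ ($Y = 81444 - 62446 = 18998$)
$m{\left(W,u \right)} = -539$
$- \frac{99124}{m{\left(-116,166 \right)}} - \frac{475132}{Y} = - \frac{99124}{-539} - \frac{475132}{18998} = \left(-99124\right) \left(- \frac{1}{539}\right) - \frac{33938}{1357} = \frac{99124}{539} - \frac{33938}{1357} = \frac{116218686}{731423}$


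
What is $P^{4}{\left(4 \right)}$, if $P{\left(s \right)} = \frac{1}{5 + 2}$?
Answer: $\frac{1}{2401} \approx 0.00041649$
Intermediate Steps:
$P{\left(s \right)} = \frac{1}{7}$
$P^{4}{\left(4 \right)} = \left(\frac{1}{7}\right)^{4} = \frac{1}{2401}$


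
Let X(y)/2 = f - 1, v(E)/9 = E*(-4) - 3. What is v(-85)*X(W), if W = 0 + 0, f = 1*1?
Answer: 0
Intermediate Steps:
f = 1
W = 0
v(E) = -27 - 36*E (v(E) = 9*(E*(-4) - 3) = 9*(-4*E - 3) = 9*(-3 - 4*E) = -27 - 36*E)
X(y) = 0 (X(y) = 2*(1 - 1) = 2*0 = 0)
v(-85)*X(W) = (-27 - 36*(-85))*0 = (-27 + 3060)*0 = 3033*0 = 0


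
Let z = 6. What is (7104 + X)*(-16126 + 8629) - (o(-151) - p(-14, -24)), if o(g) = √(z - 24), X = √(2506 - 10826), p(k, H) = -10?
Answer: -53258698 - 59976*I*√130 - 3*I*√2 ≈ -5.3259e+7 - 6.8384e+5*I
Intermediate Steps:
X = 8*I*√130 (X = √(-8320) = 8*I*√130 ≈ 91.214*I)
o(g) = 3*I*√2 (o(g) = √(6 - 24) = √(-18) = 3*I*√2)
(7104 + X)*(-16126 + 8629) - (o(-151) - p(-14, -24)) = (7104 + 8*I*√130)*(-16126 + 8629) - (3*I*√2 - 1*(-10)) = (7104 + 8*I*√130)*(-7497) - (3*I*√2 + 10) = (-53258688 - 59976*I*√130) - (10 + 3*I*√2) = (-53258688 - 59976*I*√130) + (-10 - 3*I*√2) = -53258698 - 59976*I*√130 - 3*I*√2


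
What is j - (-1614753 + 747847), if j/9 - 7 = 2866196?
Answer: 26662733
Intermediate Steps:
j = 25795827 (j = 63 + 9*2866196 = 63 + 25795764 = 25795827)
j - (-1614753 + 747847) = 25795827 - (-1614753 + 747847) = 25795827 - 1*(-866906) = 25795827 + 866906 = 26662733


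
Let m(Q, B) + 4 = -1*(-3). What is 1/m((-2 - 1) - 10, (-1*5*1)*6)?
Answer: -1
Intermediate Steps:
m(Q, B) = -1 (m(Q, B) = -4 - 1*(-3) = -4 + 3 = -1)
1/m((-2 - 1) - 10, (-1*5*1)*6) = 1/(-1) = -1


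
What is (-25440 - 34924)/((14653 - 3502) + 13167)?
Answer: -30182/12159 ≈ -2.4823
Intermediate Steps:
(-25440 - 34924)/((14653 - 3502) + 13167) = -60364/(11151 + 13167) = -60364/24318 = -60364*1/24318 = -30182/12159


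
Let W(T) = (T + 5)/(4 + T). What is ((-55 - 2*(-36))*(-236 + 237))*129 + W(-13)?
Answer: 19745/9 ≈ 2193.9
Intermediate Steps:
W(T) = (5 + T)/(4 + T)
((-55 - 2*(-36))*(-236 + 237))*129 + W(-13) = ((-55 - 2*(-36))*(-236 + 237))*129 + (5 - 13)/(4 - 13) = ((-55 + 72)*1)*129 - 8/(-9) = (17*1)*129 - ⅑*(-8) = 17*129 + 8/9 = 2193 + 8/9 = 19745/9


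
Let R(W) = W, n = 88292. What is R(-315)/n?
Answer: -315/88292 ≈ -0.0035677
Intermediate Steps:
R(-315)/n = -315/88292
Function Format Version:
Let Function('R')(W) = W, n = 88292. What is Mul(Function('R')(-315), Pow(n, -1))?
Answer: Rational(-315, 88292) ≈ -0.0035677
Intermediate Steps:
Mul(Function('R')(-315), Pow(n, -1)) = Mul(-315, Pow(88292, -1)) = Mul(-315, Rational(1, 88292)) = Rational(-315, 88292)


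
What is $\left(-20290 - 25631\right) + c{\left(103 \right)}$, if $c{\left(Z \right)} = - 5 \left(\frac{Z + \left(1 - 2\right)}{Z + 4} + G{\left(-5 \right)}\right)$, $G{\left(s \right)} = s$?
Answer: $- \frac{4911382}{107} \approx -45901.0$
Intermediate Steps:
$c{\left(Z \right)} = 25 - \frac{5 \left(-1 + Z\right)}{4 + Z}$ ($c{\left(Z \right)} = - 5 \left(\frac{Z + \left(1 - 2\right)}{Z + 4} - 5\right) = - 5 \left(\frac{Z - 1}{4 + Z} - 5\right) = - 5 \left(\frac{-1 + Z}{4 + Z} - 5\right) = - 5 \left(-5 + \frac{-1 + Z}{4 + Z}\right) = 25 - \frac{5 \left(-1 + Z\right)}{4 + Z}$)
$\left(-20290 - 25631\right) + c{\left(103 \right)} = \left(-20290 - 25631\right) + \frac{5 \left(21 + 4 \cdot 103\right)}{4 + 103} = \left(-20290 - 25631\right) + \frac{5 \left(21 + 412\right)}{107} = \left(-20290 - 25631\right) + 5 \cdot \frac{1}{107} \cdot 433 = -45921 + \frac{2165}{107} = - \frac{4911382}{107}$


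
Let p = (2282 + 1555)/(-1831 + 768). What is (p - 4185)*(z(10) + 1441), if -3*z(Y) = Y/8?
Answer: -6414185767/1063 ≈ -6.0340e+6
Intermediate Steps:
z(Y) = -Y/24 (z(Y) = -Y/(3*8) = -Y/24)
p = -3837/1063 (p = 3837/(-1063) = 3837*(-1/1063) = -3837/1063 ≈ -3.6096)
(p - 4185)*(z(10) + 1441) = (-3837/1063 - 4185)*(-1/24*10 + 1441) = -4452492*(-5/12 + 1441)/1063 = -4452492/1063*17287/12 = -6414185767/1063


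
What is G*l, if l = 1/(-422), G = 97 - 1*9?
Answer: -44/211 ≈ -0.20853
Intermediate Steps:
G = 88 (G = 97 - 9 = 88)
l = -1/422 ≈ -0.0023697
G*l = 88*(-1/422) = -44/211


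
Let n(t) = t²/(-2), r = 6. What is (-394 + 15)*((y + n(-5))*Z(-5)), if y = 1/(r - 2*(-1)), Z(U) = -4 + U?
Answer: -337689/8 ≈ -42211.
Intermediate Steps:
n(t) = -t²/2 (n(t) = t²*(-½) = -t²/2)
y = ⅛ (y = 1/(6 - 2*(-1)) = 1/(6 + 2) = 1/8 = ⅛ ≈ 0.12500)
(-394 + 15)*((y + n(-5))*Z(-5)) = (-394 + 15)*((⅛ - ½*(-5)²)*(-4 - 5)) = -379*(⅛ - ½*25)*(-9) = -379*(⅛ - 25/2)*(-9) = -(-37521)*(-9)/8 = -379*891/8 = -337689/8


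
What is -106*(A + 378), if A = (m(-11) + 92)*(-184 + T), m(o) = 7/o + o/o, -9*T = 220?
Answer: 198070964/99 ≈ 2.0007e+6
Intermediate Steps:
T = -220/9 (T = -⅑*220 = -220/9 ≈ -24.444)
m(o) = 1 + 7/o (m(o) = 7/o + 1 = 1 + 7/o)
A = -1906016/99 (A = ((7 - 11)/(-11) + 92)*(-184 - 220/9) = (-1/11*(-4) + 92)*(-1876/9) = (4/11 + 92)*(-1876/9) = (1016/11)*(-1876/9) = -1906016/99 ≈ -19253.)
-106*(A + 378) = -106*(-1906016/99 + 378) = -106*(-1868594/99) = 198070964/99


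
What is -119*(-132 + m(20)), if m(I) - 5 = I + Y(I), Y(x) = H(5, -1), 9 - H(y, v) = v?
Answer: 11543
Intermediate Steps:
H(y, v) = 9 - v
Y(x) = 10 (Y(x) = 9 - 1*(-1) = 9 + 1 = 10)
m(I) = 15 + I (m(I) = 5 + (I + 10) = 5 + (10 + I) = 15 + I)
-119*(-132 + m(20)) = -119*(-132 + (15 + 20)) = -119*(-132 + 35) = -119*(-97) = 11543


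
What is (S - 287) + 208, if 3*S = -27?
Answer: -88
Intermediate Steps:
S = -9 (S = (1/3)*(-27) = -9)
(S - 287) + 208 = (-9 - 287) + 208 = -296 + 208 = -88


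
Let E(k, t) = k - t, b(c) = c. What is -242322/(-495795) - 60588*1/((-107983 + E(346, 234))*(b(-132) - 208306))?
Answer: 302691027393272/619314487879495 ≈ 0.48875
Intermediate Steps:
-242322/(-495795) - 60588*1/((-107983 + E(346, 234))*(b(-132) - 208306)) = -242322/(-495795) - 60588*1/((-107983 + (346 - 1*234))*(-132 - 208306)) = -242322*(-1/495795) - 60588*(-1/(208438*(-107983 + (346 - 234)))) = 80774/165265 - 60588*(-1/(208438*(-107983 + 112))) = 80774/165265 - 60588/((-208438*(-107871))) = 80774/165265 - 60588/22484415498 = 80774/165265 - 60588*1/22484415498 = 80774/165265 - 10098/3747402583 = 302691027393272/619314487879495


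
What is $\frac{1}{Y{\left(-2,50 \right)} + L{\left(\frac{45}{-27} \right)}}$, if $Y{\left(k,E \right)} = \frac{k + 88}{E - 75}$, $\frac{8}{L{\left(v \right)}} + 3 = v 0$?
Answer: $- \frac{75}{458} \approx -0.16376$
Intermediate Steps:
$L{\left(v \right)} = - \frac{8}{3}$ ($L{\left(v \right)} = \frac{8}{-3 + v 0} = \frac{8}{-3 + 0} = \frac{8}{-3} = 8 \left(- \frac{1}{3}\right) = - \frac{8}{3}$)
$Y{\left(k,E \right)} = \frac{88 + k}{-75 + E}$
$\frac{1}{Y{\left(-2,50 \right)} + L{\left(\frac{45}{-27} \right)}} = \frac{1}{\frac{88 - 2}{-75 + 50} - \frac{8}{3}} = \frac{1}{\frac{1}{-25} \cdot 86 - \frac{8}{3}} = \frac{1}{\left(- \frac{1}{25}\right) 86 - \frac{8}{3}} = \frac{1}{- \frac{86}{25} - \frac{8}{3}} = \frac{1}{- \frac{458}{75}} = - \frac{75}{458}$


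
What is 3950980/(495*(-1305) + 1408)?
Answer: -359180/58597 ≈ -6.1297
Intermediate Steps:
3950980/(495*(-1305) + 1408) = 3950980/(-645975 + 1408) = 3950980/(-644567) = 3950980*(-1/644567) = -359180/58597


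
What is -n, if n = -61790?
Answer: 61790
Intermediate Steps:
-n = -1*(-61790) = 61790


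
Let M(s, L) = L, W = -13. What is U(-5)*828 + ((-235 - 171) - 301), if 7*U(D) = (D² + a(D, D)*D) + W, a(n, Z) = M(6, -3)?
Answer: 17407/7 ≈ 2486.7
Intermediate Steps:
a(n, Z) = -3
U(D) = -13/7 - 3*D/7 + D²/7 (U(D) = ((D² - 3*D) - 13)/7 = (-13 + D² - 3*D)/7 = -13/7 - 3*D/7 + D²/7)
U(-5)*828 + ((-235 - 171) - 301) = (-13/7 - 3/7*(-5) + (⅐)*(-5)²)*828 + ((-235 - 171) - 301) = (-13/7 + 15/7 + (⅐)*25)*828 + (-406 - 301) = (-13/7 + 15/7 + 25/7)*828 - 707 = (27/7)*828 - 707 = 22356/7 - 707 = 17407/7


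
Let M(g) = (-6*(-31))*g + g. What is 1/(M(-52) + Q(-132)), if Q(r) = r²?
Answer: 1/7700 ≈ 0.00012987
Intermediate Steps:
M(g) = 187*g (M(g) = 186*g + g = 187*g)
1/(M(-52) + Q(-132)) = 1/(187*(-52) + (-132)²) = 1/(-9724 + 17424) = 1/7700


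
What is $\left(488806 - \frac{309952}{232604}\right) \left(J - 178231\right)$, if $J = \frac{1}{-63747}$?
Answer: $- \frac{322950176933388599644}{3706951797} \approx -8.712 \cdot 10^{10}$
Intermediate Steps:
$J = - \frac{1}{63747} \approx -1.5687 \cdot 10^{-5}$
$\left(488806 - \frac{309952}{232604}\right) \left(J - 178231\right) = \left(488806 - \frac{309952}{232604}\right) \left(- \frac{1}{63747} - 178231\right) = \left(488806 - \frac{77488}{58151}\right) \left(- \frac{11361691558}{63747}\right) = \frac{28424480218}{58151} \left(- \frac{11361691558}{63747}\right) = - \frac{322950176933388599644}{3706951797}$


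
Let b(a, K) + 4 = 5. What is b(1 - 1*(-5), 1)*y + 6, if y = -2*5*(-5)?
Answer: 56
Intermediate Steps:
b(a, K) = 1 (b(a, K) = -4 + 5 = 1)
y = 50 (y = -10*(-5) = 50)
b(1 - 1*(-5), 1)*y + 6 = 1*50 + 6 = 50 + 6 = 56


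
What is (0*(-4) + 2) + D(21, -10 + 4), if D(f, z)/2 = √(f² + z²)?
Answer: 2 + 6*√53 ≈ 45.681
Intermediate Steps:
D(f, z) = 2*√(f² + z²)
(0*(-4) + 2) + D(21, -10 + 4) = (0*(-4) + 2) + 2*√(21² + (-10 + 4)²) = (0 + 2) + 2*√(441 + (-6)²) = 2 + 2*√(441 + 36) = 2 + 2*√477 = 2 + 2*(3*√53) = 2 + 6*√53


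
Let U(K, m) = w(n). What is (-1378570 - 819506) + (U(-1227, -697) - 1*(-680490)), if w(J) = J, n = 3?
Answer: -1517583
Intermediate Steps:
U(K, m) = 3
(-1378570 - 819506) + (U(-1227, -697) - 1*(-680490)) = (-1378570 - 819506) + (3 - 1*(-680490)) = -2198076 + (3 + 680490) = -2198076 + 680493 = -1517583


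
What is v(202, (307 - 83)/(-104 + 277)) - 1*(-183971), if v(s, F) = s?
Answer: 184173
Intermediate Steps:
v(202, (307 - 83)/(-104 + 277)) - 1*(-183971) = 202 - 1*(-183971) = 202 + 183971 = 184173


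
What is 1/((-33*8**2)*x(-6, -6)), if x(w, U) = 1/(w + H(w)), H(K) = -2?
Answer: 1/264 ≈ 0.0037879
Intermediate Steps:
x(w, U) = 1/(-2 + w) (x(w, U) = 1/(w - 2) = 1/(-2 + w))
1/((-33*8**2)*x(-6, -6)) = 1/((-33*8**2)/(-2 - 6)) = 1/(-33*64/(-8)) = 1/(-2112*(-1/8)) = 1/264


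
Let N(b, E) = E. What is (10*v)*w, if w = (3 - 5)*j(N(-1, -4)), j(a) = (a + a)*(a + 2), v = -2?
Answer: 640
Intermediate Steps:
j(a) = 2*a*(2 + a) (j(a) = (2*a)*(2 + a) = 2*a*(2 + a))
w = -32 (w = (3 - 5)*(2*(-4)*(2 - 4)) = -4*(-4)*(-2) = -2*16 = -32)
(10*v)*w = (10*(-2))*(-32) = -20*(-32) = 640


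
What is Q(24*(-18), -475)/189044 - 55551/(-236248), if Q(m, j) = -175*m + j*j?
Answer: 20416346761/11165316728 ≈ 1.8286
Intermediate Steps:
Q(m, j) = j² - 175*m (Q(m, j) = -175*m + j² = j² - 175*m)
Q(24*(-18), -475)/189044 - 55551/(-236248) = ((-475)² - 4200*(-18))/189044 - 55551/(-236248) = (225625 - 175*(-432))*(1/189044) - 55551*(-1/236248) = (225625 + 75600)*(1/189044) + 55551/236248 = 301225*(1/189044) + 55551/236248 = 301225/189044 + 55551/236248 = 20416346761/11165316728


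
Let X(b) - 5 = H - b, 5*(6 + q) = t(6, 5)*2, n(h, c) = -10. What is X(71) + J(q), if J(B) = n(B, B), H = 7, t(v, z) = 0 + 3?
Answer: -69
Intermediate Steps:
t(v, z) = 3
q = -24/5 (q = -6 + (3*2)/5 = -6 + (1/5)*6 = -6 + 6/5 = -24/5 ≈ -4.8000)
X(b) = 12 - b (X(b) = 5 + (7 - b) = 12 - b)
J(B) = -10
X(71) + J(q) = (12 - 1*71) - 10 = (12 - 71) - 10 = -59 - 10 = -69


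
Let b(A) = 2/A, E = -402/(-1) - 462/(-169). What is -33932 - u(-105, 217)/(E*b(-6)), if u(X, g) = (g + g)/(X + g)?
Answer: -6189191561/182400 ≈ -33932.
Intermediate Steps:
E = 68400/169 (E = -402*(-1) - 462*(-1/169) = 402 + 462/169 = 68400/169 ≈ 404.73)
u(X, g) = 2*g/(X + g) (u(X, g) = (2*g)/(X + g) = 2*g/(X + g))
-33932 - u(-105, 217)/(E*b(-6)) = -33932 - 2*217/(-105 + 217)/(68400*(2/(-6))/169) = -33932 - 2*217/112/(68400*(2*(-⅙))/169) = -33932 - 2*217*(1/112)/((68400/169)*(-⅓)) = -33932 - 31/(8*(-22800/169)) = -33932 - 31*(-169)/(8*22800) = -33932 - 1*(-5239/182400) = -33932 + 5239/182400 = -6189191561/182400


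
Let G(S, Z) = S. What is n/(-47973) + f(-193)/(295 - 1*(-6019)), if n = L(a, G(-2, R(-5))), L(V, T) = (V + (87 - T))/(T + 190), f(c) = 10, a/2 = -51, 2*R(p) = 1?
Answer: 45135661/28472743068 ≈ 0.0015852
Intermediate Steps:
R(p) = ½ (R(p) = (½)*1 = ½)
a = -102 (a = 2*(-51) = -102)
L(V, T) = (87 + V - T)/(190 + T)
n = -13/188 (n = (87 - 102 - 1*(-2))/(190 - 2) = (87 - 102 + 2)/188 = (1/188)*(-13) = -13/188 ≈ -0.069149)
n/(-47973) + f(-193)/(295 - 1*(-6019)) = -13/188/(-47973) + 10/(295 - 1*(-6019)) = -13/188*(-1/47973) + 10/(295 + 6019) = 13/9018924 + 10/6314 = 13/9018924 + 10*(1/6314) = 13/9018924 + 5/3157 = 45135661/28472743068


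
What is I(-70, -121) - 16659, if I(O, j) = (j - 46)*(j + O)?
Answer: 15238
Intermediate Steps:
I(O, j) = (-46 + j)*(O + j)
I(-70, -121) - 16659 = ((-121)² - 46*(-70) - 46*(-121) - 70*(-121)) - 16659 = (14641 + 3220 + 5566 + 8470) - 16659 = 31897 - 16659 = 15238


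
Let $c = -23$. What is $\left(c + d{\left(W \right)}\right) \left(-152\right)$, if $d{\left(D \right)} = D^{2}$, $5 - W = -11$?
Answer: $-35416$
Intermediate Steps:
$W = 16$ ($W = 5 - -11 = 5 + 11 = 16$)
$\left(c + d{\left(W \right)}\right) \left(-152\right) = \left(-23 + 16^{2}\right) \left(-152\right) = \left(-23 + 256\right) \left(-152\right) = 233 \left(-152\right) = -35416$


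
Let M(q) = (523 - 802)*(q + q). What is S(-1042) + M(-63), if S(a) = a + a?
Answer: 33070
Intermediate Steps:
M(q) = -558*q
S(a) = 2*a
S(-1042) + M(-63) = 2*(-1042) - 558*(-63) = -2084 + 35154 = 33070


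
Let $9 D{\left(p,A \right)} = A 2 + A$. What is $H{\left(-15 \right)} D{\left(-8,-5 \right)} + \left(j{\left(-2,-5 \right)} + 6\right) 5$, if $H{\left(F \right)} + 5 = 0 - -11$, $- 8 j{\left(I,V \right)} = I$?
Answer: $\frac{85}{4} \approx 21.25$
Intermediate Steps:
$j{\left(I,V \right)} = - \frac{I}{8}$
$H{\left(F \right)} = 6$ ($H{\left(F \right)} = -5 + \left(0 - -11\right) = -5 + \left(0 + 11\right) = -5 + 11 = 6$)
$D{\left(p,A \right)} = \frac{A}{3}$ ($D{\left(p,A \right)} = \frac{A 2 + A}{9} = \frac{2 A + A}{9} = \frac{3 A}{9} = \frac{A}{3}$)
$H{\left(-15 \right)} D{\left(-8,-5 \right)} + \left(j{\left(-2,-5 \right)} + 6\right) 5 = 6 \cdot \frac{1}{3} \left(-5\right) + \left(\left(- \frac{1}{8}\right) \left(-2\right) + 6\right) 5 = 6 \left(- \frac{5}{3}\right) + \left(\frac{1}{4} + 6\right) 5 = -10 + \frac{25}{4} \cdot 5 = -10 + \frac{125}{4} = \frac{85}{4}$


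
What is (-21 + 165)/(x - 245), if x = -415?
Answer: -12/55 ≈ -0.21818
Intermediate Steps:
(-21 + 165)/(x - 245) = (-21 + 165)/(-415 - 245) = 144/(-660) = 144*(-1/660) = -12/55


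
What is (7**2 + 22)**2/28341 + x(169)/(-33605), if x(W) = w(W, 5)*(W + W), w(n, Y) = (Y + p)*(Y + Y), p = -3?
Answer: -7261/311751 ≈ -0.023291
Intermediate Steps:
w(n, Y) = 2*Y*(-3 + Y) (w(n, Y) = (Y - 3)*(Y + Y) = (-3 + Y)*(2*Y) = 2*Y*(-3 + Y))
x(W) = 40*W (x(W) = (2*5*(-3 + 5))*(W + W) = (2*5*2)*(2*W) = 20*(2*W) = 40*W)
(7**2 + 22)**2/28341 + x(169)/(-33605) = (7**2 + 22)**2/28341 + (40*169)/(-33605) = (49 + 22)**2*(1/28341) + 6760*(-1/33605) = 71**2*(1/28341) - 104/517 = 5041*(1/28341) - 104/517 = 5041/28341 - 104/517 = -7261/311751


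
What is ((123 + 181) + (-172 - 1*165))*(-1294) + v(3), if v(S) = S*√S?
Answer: 42702 + 3*√3 ≈ 42707.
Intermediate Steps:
v(S) = S^(3/2)
((123 + 181) + (-172 - 1*165))*(-1294) + v(3) = ((123 + 181) + (-172 - 1*165))*(-1294) + 3^(3/2) = (304 + (-172 - 165))*(-1294) + 3*√3 = (304 - 337)*(-1294) + 3*√3 = -33*(-1294) + 3*√3 = 42702 + 3*√3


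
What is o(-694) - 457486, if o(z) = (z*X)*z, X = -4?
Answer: -2384030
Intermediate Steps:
o(z) = -4*z² (o(z) = (z*(-4))*z = (-4*z)*z = -4*z²)
o(-694) - 457486 = -4*(-694)² - 457486 = -4*481636 - 457486 = -1926544 - 457486 = -2384030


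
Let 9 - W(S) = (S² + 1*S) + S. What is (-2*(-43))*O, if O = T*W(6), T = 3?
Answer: -10062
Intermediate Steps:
W(S) = 9 - S² - 2*S (W(S) = 9 - ((S² + 1*S) + S) = 9 - ((S² + S) + S) = 9 - ((S + S²) + S) = 9 - (S² + 2*S) = 9 + (-S² - 2*S) = 9 - S² - 2*S)
O = -117 (O = 3*(9 - 1*6² - 2*6) = 3*(9 - 1*36 - 12) = 3*(9 - 36 - 12) = 3*(-39) = -117)
(-2*(-43))*O = -2*(-43)*(-117) = 86*(-117) = -10062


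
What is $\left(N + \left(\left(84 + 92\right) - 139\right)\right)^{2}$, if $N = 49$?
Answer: $7396$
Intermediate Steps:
$\left(N + \left(\left(84 + 92\right) - 139\right)\right)^{2} = \left(49 + \left(\left(84 + 92\right) - 139\right)\right)^{2} = \left(49 + \left(176 - 139\right)\right)^{2} = \left(49 + 37\right)^{2} = 86^{2} = 7396$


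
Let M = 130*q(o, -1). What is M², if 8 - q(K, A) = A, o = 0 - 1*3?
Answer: 1368900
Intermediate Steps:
o = -3 (o = 0 - 3 = -3)
q(K, A) = 8 - A
M = 1170 (M = 130*(8 - 1*(-1)) = 130*(8 + 1) = 130*9 = 1170)
M² = 1170² = 1368900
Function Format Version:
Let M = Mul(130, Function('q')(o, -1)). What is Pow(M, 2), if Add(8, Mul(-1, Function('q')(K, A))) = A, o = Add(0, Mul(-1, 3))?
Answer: 1368900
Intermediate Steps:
o = -3 (o = Add(0, -3) = -3)
Function('q')(K, A) = Add(8, Mul(-1, A))
M = 1170 (M = Mul(130, Add(8, Mul(-1, -1))) = Mul(130, Add(8, 1)) = Mul(130, 9) = 1170)
Pow(M, 2) = Pow(1170, 2) = 1368900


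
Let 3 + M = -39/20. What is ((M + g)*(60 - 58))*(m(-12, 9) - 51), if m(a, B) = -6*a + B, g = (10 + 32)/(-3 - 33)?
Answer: -367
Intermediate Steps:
g = -7/6 (g = 42/(-36) = 42*(-1/36) = -7/6 ≈ -1.1667)
M = -99/20 (M = -3 - 39/20 = -99/20 ≈ -4.9500)
m(a, B) = B - 6*a
((M + g)*(60 - 58))*(m(-12, 9) - 51) = ((-99/20 - 7/6)*(60 - 58))*((9 - 6*(-12)) - 51) = (-367/60*2)*((9 + 72) - 51) = -367*(81 - 51)/30 = -367/30*30 = -367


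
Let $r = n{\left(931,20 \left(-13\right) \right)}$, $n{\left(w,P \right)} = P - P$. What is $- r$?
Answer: $0$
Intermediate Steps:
$n{\left(w,P \right)} = 0$
$r = 0$
$- r = \left(-1\right) 0 = 0$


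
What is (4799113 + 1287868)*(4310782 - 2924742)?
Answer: 8436799145240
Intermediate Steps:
(4799113 + 1287868)*(4310782 - 2924742) = 6086981*1386040 = 8436799145240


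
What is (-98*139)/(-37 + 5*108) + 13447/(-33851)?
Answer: -467882163/17027053 ≈ -27.479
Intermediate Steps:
(-98*139)/(-37 + 5*108) + 13447/(-33851) = -13622/(-37 + 540) + 13447*(-1/33851) = -13622/503 - 13447/33851 = -467882163/17027053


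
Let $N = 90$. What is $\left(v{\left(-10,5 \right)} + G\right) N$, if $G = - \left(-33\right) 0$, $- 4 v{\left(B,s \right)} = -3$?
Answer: $\frac{135}{2} \approx 67.5$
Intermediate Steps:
$v{\left(B,s \right)} = \frac{3}{4}$ ($v{\left(B,s \right)} = \left(- \frac{1}{4}\right) \left(-3\right) = \frac{3}{4}$)
$G = 0$ ($G = \left(-1\right) 0 = 0$)
$\left(v{\left(-10,5 \right)} + G\right) N = \left(\frac{3}{4} + 0\right) 90 = \frac{3}{4} \cdot 90 = \frac{135}{2}$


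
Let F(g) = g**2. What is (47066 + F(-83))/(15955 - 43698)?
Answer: -53955/27743 ≈ -1.9448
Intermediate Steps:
(47066 + F(-83))/(15955 - 43698) = (47066 + (-83)**2)/(15955 - 43698) = (47066 + 6889)/(-27743) = 53955*(-1/27743) = -53955/27743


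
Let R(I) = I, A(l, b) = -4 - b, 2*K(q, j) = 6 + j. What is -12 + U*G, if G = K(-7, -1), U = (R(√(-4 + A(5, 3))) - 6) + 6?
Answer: -12 + 5*I*√11/2 ≈ -12.0 + 8.2916*I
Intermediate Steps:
K(q, j) = 3 + j/2 (K(q, j) = (6 + j)/2 = 3 + j/2)
U = I*√11 (U = (√(-4 + (-4 - 1*3)) - 6) + 6 = (√(-4 + (-4 - 3)) - 6) + 6 = (√(-4 - 7) - 6) + 6 = (√(-11) - 6) + 6 = (I*√11 - 6) + 6 = (-6 + I*√11) + 6 = I*√11 ≈ 3.3166*I)
G = 5/2 (G = 3 + (½)*(-1) = 3 - ½ = 5/2 ≈ 2.5000)
-12 + U*G = -12 + (I*√11)*(5/2) = -12 + 5*I*√11/2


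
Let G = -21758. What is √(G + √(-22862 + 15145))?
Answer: √(-21758 + I*√7717) ≈ 0.2978 + 147.51*I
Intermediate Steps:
√(G + √(-22862 + 15145)) = √(-21758 + √(-22862 + 15145)) = √(-21758 + √(-7717)) = √(-21758 + I*√7717)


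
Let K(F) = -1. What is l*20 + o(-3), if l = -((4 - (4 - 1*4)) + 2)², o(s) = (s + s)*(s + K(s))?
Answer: -696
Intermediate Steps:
o(s) = 2*s*(-1 + s) (o(s) = (s + s)*(s - 1) = (2*s)*(-1 + s) = 2*s*(-1 + s))
l = -36 (l = -((4 - (4 - 4)) + 2)² = -((4 - 1*0) + 2)² = -((4 + 0) + 2)² = -(4 + 2)² = -1*6² = -1*36 = -36)
l*20 + o(-3) = -36*20 + 2*(-3)*(-1 - 3) = -720 + 2*(-3)*(-4) = -720 + 24 = -696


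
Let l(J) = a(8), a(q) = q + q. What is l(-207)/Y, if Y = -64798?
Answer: -8/32399 ≈ -0.00024692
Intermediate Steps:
a(q) = 2*q
l(J) = 16 (l(J) = 2*8 = 16)
l(-207)/Y = 16/(-64798) = 16*(-1/64798) = -8/32399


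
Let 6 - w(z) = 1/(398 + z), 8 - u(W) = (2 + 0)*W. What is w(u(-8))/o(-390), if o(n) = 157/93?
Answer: 235383/66254 ≈ 3.5527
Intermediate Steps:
o(n) = 157/93 (o(n) = 157*(1/93) = 157/93)
u(W) = 8 - 2*W (u(W) = 8 - (2 + 0)*W = 8 - 2*W)
w(z) = 6 - 1/(398 + z)
w(u(-8))/o(-390) = ((2387 + 6*(8 - 2*(-8)))/(398 + (8 - 2*(-8))))/(157/93) = ((2387 + 6*(8 + 16))/(398 + (8 + 16)))*(93/157) = ((2387 + 6*24)/(398 + 24))*(93/157) = ((2387 + 144)/422)*(93/157) = ((1/422)*2531)*(93/157) = (2531/422)*(93/157) = 235383/66254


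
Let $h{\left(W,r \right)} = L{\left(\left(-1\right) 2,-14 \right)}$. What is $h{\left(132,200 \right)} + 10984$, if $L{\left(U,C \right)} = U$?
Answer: $10982$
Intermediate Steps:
$h{\left(W,r \right)} = -2$ ($h{\left(W,r \right)} = \left(-1\right) 2 = -2$)
$h{\left(132,200 \right)} + 10984 = -2 + 10984 = 10982$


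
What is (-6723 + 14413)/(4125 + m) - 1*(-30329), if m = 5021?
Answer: 138698362/4573 ≈ 30330.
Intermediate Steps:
(-6723 + 14413)/(4125 + m) - 1*(-30329) = (-6723 + 14413)/(4125 + 5021) - 1*(-30329) = 7690/9146 + 30329 = 7690*(1/9146) + 30329 = 3845/4573 + 30329 = 138698362/4573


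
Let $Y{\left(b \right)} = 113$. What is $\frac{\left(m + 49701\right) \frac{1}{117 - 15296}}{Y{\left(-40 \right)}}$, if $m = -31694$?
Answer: $- \frac{18007}{1715227} \approx -0.010498$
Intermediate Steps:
$\frac{\left(m + 49701\right) \frac{1}{117 - 15296}}{Y{\left(-40 \right)}} = \frac{\left(-31694 + 49701\right) \frac{1}{117 - 15296}}{113} = \frac{18007}{-15179} \cdot \frac{1}{113} = 18007 \left(- \frac{1}{15179}\right) \frac{1}{113} = \left(- \frac{18007}{15179}\right) \frac{1}{113} = - \frac{18007}{1715227}$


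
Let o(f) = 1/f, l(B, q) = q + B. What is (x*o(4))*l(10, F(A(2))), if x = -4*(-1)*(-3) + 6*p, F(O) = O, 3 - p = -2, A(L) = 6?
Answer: 72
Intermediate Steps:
p = 5 (p = 3 - 1*(-2) = 3 + 2 = 5)
l(B, q) = B + q
x = 18 (x = -4*(-1)*(-3) + 6*5 = 4*(-3) + 30 = -12 + 30 = 18)
(x*o(4))*l(10, F(A(2))) = (18/4)*(10 + 6) = (18*(1/4))*16 = (9/2)*16 = 72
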